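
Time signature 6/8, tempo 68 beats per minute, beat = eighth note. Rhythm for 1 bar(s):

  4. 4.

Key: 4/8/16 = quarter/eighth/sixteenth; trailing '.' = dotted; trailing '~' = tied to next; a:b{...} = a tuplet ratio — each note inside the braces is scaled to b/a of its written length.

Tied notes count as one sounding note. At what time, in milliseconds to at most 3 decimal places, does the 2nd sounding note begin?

1. 0.0ms @ 0 + 2647.059ms (3)
2. 2647.059ms @ 3 + 2647.059ms (3)

note 2 onset = 3b = 2647.059ms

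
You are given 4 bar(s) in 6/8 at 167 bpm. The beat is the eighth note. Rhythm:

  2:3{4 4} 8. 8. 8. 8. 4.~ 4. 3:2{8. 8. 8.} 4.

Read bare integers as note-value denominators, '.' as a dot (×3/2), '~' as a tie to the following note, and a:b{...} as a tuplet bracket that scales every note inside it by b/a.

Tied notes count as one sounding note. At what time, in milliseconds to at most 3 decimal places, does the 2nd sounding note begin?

1. 0.0ms @ 0 + 1077.844ms (3)
2. 1077.844ms @ 3 + 1077.844ms (3)
3. 2155.689ms @ 6 + 538.922ms (3/2)
4. 2694.611ms @ 15/2 + 538.922ms (3/2)
5. 3233.533ms @ 9 + 538.922ms (3/2)
6. 3772.455ms @ 21/2 + 538.922ms (3/2)
7. 4311.377ms @ 12 + 2155.689ms (6)
8. 6467.066ms @ 18 + 359.281ms (1)
9. 6826.347ms @ 19 + 359.281ms (1)
10. 7185.629ms @ 20 + 359.281ms (1)
11. 7544.91ms @ 21 + 1077.844ms (3)

note 2 onset = 3b = 1077.844ms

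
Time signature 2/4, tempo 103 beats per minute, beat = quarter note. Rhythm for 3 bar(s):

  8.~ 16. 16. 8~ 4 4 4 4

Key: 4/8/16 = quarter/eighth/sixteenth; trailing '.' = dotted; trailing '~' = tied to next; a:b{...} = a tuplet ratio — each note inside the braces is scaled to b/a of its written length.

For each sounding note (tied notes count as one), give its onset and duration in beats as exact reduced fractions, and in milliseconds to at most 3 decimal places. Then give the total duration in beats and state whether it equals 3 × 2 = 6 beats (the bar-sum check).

1) 0.0ms=0b +655.34ms=9/8b
2) 655.34ms=9/8b +218.447ms=3/8b
3) 873.786ms=3/2b +873.786ms=3/2b
4) 1747.573ms=3b +582.524ms=1b
5) 2330.097ms=4b +582.524ms=1b
6) 2912.621ms=5b +582.524ms=1b
Σ=6b of 6 (103bpm 2/4) — PASS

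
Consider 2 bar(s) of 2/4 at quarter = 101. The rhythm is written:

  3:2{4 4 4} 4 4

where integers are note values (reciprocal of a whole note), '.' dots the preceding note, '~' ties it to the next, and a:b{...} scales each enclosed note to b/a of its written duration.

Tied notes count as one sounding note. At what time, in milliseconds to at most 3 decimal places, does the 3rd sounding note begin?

1. 0.0ms @ 0 + 396.04ms (2/3)
2. 396.04ms @ 2/3 + 396.04ms (2/3)
3. 792.079ms @ 4/3 + 396.04ms (2/3)
4. 1188.119ms @ 2 + 594.059ms (1)
5. 1782.178ms @ 3 + 594.059ms (1)

note 3 onset = 4/3b = 792.079ms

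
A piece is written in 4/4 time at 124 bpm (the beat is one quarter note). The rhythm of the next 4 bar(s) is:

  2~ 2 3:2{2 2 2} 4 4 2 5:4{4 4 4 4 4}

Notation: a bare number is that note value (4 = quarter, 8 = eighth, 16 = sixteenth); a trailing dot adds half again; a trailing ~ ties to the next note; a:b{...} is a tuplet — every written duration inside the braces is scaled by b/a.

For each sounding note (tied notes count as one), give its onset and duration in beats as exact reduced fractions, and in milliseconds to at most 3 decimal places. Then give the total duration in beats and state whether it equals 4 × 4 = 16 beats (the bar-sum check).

1) 0.0ms=0b +1935.484ms=4b
2) 1935.484ms=4b +645.161ms=4/3b
3) 2580.645ms=16/3b +645.161ms=4/3b
4) 3225.806ms=20/3b +645.161ms=4/3b
5) 3870.968ms=8b +483.871ms=1b
6) 4354.839ms=9b +483.871ms=1b
7) 4838.71ms=10b +967.742ms=2b
8) 5806.452ms=12b +387.097ms=4/5b
9) 6193.548ms=64/5b +387.097ms=4/5b
10) 6580.645ms=68/5b +387.097ms=4/5b
11) 6967.742ms=72/5b +387.097ms=4/5b
12) 7354.839ms=76/5b +387.097ms=4/5b
Σ=16b of 16 (124bpm 4/4) — PASS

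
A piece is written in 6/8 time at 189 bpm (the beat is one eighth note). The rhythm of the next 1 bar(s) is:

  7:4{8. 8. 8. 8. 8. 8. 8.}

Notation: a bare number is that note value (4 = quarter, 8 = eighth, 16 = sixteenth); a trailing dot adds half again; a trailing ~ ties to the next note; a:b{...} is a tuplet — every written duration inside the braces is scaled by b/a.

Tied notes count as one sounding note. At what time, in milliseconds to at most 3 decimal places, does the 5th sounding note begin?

note 5 onset = 24/7b = 1088.435ms

1. 0.0ms @ 0 + 272.109ms (6/7)
2. 272.109ms @ 6/7 + 272.109ms (6/7)
3. 544.218ms @ 12/7 + 272.109ms (6/7)
4. 816.327ms @ 18/7 + 272.109ms (6/7)
5. 1088.435ms @ 24/7 + 272.109ms (6/7)
6. 1360.544ms @ 30/7 + 272.109ms (6/7)
7. 1632.653ms @ 36/7 + 272.109ms (6/7)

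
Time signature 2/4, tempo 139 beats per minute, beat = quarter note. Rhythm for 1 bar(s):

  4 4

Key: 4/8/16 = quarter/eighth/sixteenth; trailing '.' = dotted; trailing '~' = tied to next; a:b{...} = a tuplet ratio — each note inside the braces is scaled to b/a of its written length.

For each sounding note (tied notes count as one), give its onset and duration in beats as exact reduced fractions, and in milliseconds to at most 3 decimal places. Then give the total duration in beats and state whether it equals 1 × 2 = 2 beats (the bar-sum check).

1) 0.0ms=0b +431.655ms=1b
2) 431.655ms=1b +431.655ms=1b
Σ=2b of 2 (139bpm 2/4) — PASS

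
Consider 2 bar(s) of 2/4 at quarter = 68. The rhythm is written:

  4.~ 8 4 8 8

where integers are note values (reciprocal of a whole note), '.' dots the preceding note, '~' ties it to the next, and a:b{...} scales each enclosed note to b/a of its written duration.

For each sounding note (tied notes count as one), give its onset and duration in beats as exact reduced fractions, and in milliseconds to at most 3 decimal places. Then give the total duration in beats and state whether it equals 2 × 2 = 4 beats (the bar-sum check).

1) 0.0ms=0b +1764.706ms=2b
2) 1764.706ms=2b +882.353ms=1b
3) 2647.059ms=3b +441.176ms=1/2b
4) 3088.235ms=7/2b +441.176ms=1/2b
Σ=4b of 4 (68bpm 2/4) — PASS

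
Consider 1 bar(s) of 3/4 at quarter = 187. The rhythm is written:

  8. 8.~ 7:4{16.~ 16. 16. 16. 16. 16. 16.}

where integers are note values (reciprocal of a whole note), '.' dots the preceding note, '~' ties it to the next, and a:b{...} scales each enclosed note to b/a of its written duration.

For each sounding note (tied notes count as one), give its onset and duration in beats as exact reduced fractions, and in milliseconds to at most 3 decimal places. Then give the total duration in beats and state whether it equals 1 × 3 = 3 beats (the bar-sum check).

1) 0.0ms=0b +240.642ms=3/4b
2) 240.642ms=3/4b +378.151ms=33/28b
3) 618.793ms=27/14b +68.755ms=3/14b
4) 687.548ms=15/7b +68.755ms=3/14b
5) 756.303ms=33/14b +68.755ms=3/14b
6) 825.057ms=18/7b +68.755ms=3/14b
7) 893.812ms=39/14b +68.755ms=3/14b
Σ=3b of 3 (187bpm 3/4) — PASS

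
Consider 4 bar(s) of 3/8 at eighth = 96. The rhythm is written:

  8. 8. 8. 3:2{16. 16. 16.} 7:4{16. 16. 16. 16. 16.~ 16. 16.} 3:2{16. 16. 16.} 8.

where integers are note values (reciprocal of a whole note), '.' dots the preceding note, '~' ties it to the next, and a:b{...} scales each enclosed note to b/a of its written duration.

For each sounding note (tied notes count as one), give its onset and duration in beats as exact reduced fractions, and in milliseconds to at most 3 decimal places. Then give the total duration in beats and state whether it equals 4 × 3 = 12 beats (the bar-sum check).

1) 0.0ms=0b +937.5ms=3/2b
2) 937.5ms=3/2b +937.5ms=3/2b
3) 1875.0ms=3b +937.5ms=3/2b
4) 2812.5ms=9/2b +312.5ms=1/2b
5) 3125.0ms=5b +312.5ms=1/2b
6) 3437.5ms=11/2b +312.5ms=1/2b
7) 3750.0ms=6b +267.857ms=3/7b
8) 4017.857ms=45/7b +267.857ms=3/7b
9) 4285.714ms=48/7b +267.857ms=3/7b
10) 4553.571ms=51/7b +267.857ms=3/7b
11) 4821.429ms=54/7b +535.714ms=6/7b
12) 5357.143ms=60/7b +267.857ms=3/7b
13) 5625.0ms=9b +312.5ms=1/2b
14) 5937.5ms=19/2b +312.5ms=1/2b
15) 6250.0ms=10b +312.5ms=1/2b
16) 6562.5ms=21/2b +937.5ms=3/2b
Σ=12b of 12 (96bpm 3/8) — PASS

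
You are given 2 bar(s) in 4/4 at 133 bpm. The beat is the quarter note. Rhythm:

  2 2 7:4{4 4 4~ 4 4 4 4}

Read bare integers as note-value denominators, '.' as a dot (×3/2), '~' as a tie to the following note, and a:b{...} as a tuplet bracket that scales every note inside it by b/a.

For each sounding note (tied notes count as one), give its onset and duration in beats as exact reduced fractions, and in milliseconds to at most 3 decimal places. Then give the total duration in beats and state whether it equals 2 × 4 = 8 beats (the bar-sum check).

1) 0.0ms=0b +902.256ms=2b
2) 902.256ms=2b +902.256ms=2b
3) 1804.511ms=4b +257.787ms=4/7b
4) 2062.299ms=32/7b +257.787ms=4/7b
5) 2320.086ms=36/7b +515.575ms=8/7b
6) 2835.661ms=44/7b +257.787ms=4/7b
7) 3093.448ms=48/7b +257.787ms=4/7b
8) 3351.235ms=52/7b +257.787ms=4/7b
Σ=8b of 8 (133bpm 4/4) — PASS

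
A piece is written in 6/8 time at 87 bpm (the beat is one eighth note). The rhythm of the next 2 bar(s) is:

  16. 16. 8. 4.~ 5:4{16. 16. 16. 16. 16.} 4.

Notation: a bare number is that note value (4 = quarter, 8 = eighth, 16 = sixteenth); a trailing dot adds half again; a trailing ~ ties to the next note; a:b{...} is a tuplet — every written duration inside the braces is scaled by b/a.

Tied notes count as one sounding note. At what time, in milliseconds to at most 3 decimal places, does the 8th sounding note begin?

1. 0.0ms @ 0 + 517.241ms (3/4)
2. 517.241ms @ 3/4 + 517.241ms (3/4)
3. 1034.483ms @ 3/2 + 1034.483ms (3/2)
4. 2068.966ms @ 3 + 2482.759ms (18/5)
5. 4551.724ms @ 33/5 + 413.793ms (3/5)
6. 4965.517ms @ 36/5 + 413.793ms (3/5)
7. 5379.31ms @ 39/5 + 413.793ms (3/5)
8. 5793.103ms @ 42/5 + 413.793ms (3/5)
9. 6206.897ms @ 9 + 2068.966ms (3)

note 8 onset = 42/5b = 5793.103ms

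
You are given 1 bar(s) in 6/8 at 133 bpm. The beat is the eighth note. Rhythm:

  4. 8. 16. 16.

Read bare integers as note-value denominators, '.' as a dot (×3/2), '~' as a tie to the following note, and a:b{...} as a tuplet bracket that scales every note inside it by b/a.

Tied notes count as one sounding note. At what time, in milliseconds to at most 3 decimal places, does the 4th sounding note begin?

1. 0.0ms @ 0 + 1353.383ms (3)
2. 1353.383ms @ 3 + 676.692ms (3/2)
3. 2030.075ms @ 9/2 + 338.346ms (3/4)
4. 2368.421ms @ 21/4 + 338.346ms (3/4)

note 4 onset = 21/4b = 2368.421ms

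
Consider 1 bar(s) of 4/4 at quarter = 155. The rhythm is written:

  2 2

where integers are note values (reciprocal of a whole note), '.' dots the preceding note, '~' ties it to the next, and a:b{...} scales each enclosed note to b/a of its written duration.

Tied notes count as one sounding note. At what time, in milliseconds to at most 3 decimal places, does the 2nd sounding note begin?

1. 0.0ms @ 0 + 774.194ms (2)
2. 774.194ms @ 2 + 774.194ms (2)

note 2 onset = 2b = 774.194ms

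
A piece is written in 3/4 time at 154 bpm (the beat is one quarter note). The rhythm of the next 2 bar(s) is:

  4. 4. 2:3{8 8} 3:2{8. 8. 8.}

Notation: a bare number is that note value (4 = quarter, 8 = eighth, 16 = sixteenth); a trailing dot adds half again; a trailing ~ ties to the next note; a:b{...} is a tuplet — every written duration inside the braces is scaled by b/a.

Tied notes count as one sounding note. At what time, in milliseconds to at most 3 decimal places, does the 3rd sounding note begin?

1. 0.0ms @ 0 + 584.416ms (3/2)
2. 584.416ms @ 3/2 + 584.416ms (3/2)
3. 1168.831ms @ 3 + 292.208ms (3/4)
4. 1461.039ms @ 15/4 + 292.208ms (3/4)
5. 1753.247ms @ 9/2 + 194.805ms (1/2)
6. 1948.052ms @ 5 + 194.805ms (1/2)
7. 2142.857ms @ 11/2 + 194.805ms (1/2)

note 3 onset = 3b = 1168.831ms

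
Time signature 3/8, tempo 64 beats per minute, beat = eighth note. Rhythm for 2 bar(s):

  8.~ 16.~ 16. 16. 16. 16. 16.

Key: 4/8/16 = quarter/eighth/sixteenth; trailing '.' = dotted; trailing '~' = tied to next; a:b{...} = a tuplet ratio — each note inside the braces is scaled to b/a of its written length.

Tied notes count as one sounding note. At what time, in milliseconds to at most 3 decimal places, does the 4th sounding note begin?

note 4 onset = 9/2b = 4218.75ms

1. 0.0ms @ 0 + 2812.5ms (3)
2. 2812.5ms @ 3 + 703.125ms (3/4)
3. 3515.625ms @ 15/4 + 703.125ms (3/4)
4. 4218.75ms @ 9/2 + 703.125ms (3/4)
5. 4921.875ms @ 21/4 + 703.125ms (3/4)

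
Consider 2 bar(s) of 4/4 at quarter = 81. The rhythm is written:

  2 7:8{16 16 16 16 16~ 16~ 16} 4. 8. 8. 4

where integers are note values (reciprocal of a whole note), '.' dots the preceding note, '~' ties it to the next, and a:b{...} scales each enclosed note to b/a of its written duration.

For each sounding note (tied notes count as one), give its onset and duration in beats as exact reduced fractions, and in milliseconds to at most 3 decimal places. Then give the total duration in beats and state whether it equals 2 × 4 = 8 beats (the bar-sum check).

1) 0.0ms=0b +1481.481ms=2b
2) 1481.481ms=2b +211.64ms=2/7b
3) 1693.122ms=16/7b +211.64ms=2/7b
4) 1904.762ms=18/7b +211.64ms=2/7b
5) 2116.402ms=20/7b +211.64ms=2/7b
6) 2328.042ms=22/7b +634.921ms=6/7b
7) 2962.963ms=4b +1111.111ms=3/2b
8) 4074.074ms=11/2b +555.556ms=3/4b
9) 4629.63ms=25/4b +555.556ms=3/4b
10) 5185.185ms=7b +740.741ms=1b
Σ=8b of 8 (81bpm 4/4) — PASS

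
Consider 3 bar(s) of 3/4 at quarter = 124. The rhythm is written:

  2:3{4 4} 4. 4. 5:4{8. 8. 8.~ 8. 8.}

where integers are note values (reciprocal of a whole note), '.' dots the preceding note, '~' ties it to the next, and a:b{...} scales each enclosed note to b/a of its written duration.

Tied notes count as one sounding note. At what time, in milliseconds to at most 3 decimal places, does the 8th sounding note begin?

note 8 onset = 42/5b = 4064.516ms

1. 0.0ms @ 0 + 725.806ms (3/2)
2. 725.806ms @ 3/2 + 725.806ms (3/2)
3. 1451.613ms @ 3 + 725.806ms (3/2)
4. 2177.419ms @ 9/2 + 725.806ms (3/2)
5. 2903.226ms @ 6 + 290.323ms (3/5)
6. 3193.548ms @ 33/5 + 290.323ms (3/5)
7. 3483.871ms @ 36/5 + 580.645ms (6/5)
8. 4064.516ms @ 42/5 + 290.323ms (3/5)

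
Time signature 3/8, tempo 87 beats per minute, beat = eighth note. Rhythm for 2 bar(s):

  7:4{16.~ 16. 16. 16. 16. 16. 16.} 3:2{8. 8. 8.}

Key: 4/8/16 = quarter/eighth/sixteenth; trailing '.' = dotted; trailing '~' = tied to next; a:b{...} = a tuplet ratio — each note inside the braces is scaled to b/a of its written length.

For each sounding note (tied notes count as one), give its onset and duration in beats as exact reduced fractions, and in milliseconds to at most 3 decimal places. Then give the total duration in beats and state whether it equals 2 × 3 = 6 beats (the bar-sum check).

1) 0.0ms=0b +591.133ms=6/7b
2) 591.133ms=6/7b +295.567ms=3/7b
3) 886.7ms=9/7b +295.567ms=3/7b
4) 1182.266ms=12/7b +295.567ms=3/7b
5) 1477.833ms=15/7b +295.567ms=3/7b
6) 1773.399ms=18/7b +295.567ms=3/7b
7) 2068.966ms=3b +689.655ms=1b
8) 2758.621ms=4b +689.655ms=1b
9) 3448.276ms=5b +689.655ms=1b
Σ=6b of 6 (87bpm 3/8) — PASS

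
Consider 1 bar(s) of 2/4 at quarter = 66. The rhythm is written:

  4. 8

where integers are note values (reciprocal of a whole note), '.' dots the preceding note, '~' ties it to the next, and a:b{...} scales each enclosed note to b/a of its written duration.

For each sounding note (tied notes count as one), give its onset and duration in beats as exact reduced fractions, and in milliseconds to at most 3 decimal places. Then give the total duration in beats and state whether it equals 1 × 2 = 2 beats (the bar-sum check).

1) 0.0ms=0b +1363.636ms=3/2b
2) 1363.636ms=3/2b +454.545ms=1/2b
Σ=2b of 2 (66bpm 2/4) — PASS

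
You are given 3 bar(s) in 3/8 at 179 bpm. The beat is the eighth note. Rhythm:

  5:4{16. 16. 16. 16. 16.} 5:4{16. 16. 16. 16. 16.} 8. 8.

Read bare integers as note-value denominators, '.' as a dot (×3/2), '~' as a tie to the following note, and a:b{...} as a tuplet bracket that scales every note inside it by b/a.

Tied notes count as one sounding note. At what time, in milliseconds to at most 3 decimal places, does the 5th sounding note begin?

note 5 onset = 12/5b = 804.469ms

1. 0.0ms @ 0 + 201.117ms (3/5)
2. 201.117ms @ 3/5 + 201.117ms (3/5)
3. 402.235ms @ 6/5 + 201.117ms (3/5)
4. 603.352ms @ 9/5 + 201.117ms (3/5)
5. 804.469ms @ 12/5 + 201.117ms (3/5)
6. 1005.587ms @ 3 + 201.117ms (3/5)
7. 1206.704ms @ 18/5 + 201.117ms (3/5)
8. 1407.821ms @ 21/5 + 201.117ms (3/5)
9. 1608.939ms @ 24/5 + 201.117ms (3/5)
10. 1810.056ms @ 27/5 + 201.117ms (3/5)
11. 2011.173ms @ 6 + 502.793ms (3/2)
12. 2513.966ms @ 15/2 + 502.793ms (3/2)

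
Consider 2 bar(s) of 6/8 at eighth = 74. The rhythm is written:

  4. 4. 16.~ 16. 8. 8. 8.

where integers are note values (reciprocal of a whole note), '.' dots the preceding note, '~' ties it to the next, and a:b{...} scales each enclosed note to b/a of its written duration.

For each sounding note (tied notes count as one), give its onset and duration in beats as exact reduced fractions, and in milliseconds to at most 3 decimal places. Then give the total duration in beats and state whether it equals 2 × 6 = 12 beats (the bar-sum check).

1) 0.0ms=0b +2432.432ms=3b
2) 2432.432ms=3b +2432.432ms=3b
3) 4864.865ms=6b +1216.216ms=3/2b
4) 6081.081ms=15/2b +1216.216ms=3/2b
5) 7297.297ms=9b +1216.216ms=3/2b
6) 8513.514ms=21/2b +1216.216ms=3/2b
Σ=12b of 12 (74bpm 6/8) — PASS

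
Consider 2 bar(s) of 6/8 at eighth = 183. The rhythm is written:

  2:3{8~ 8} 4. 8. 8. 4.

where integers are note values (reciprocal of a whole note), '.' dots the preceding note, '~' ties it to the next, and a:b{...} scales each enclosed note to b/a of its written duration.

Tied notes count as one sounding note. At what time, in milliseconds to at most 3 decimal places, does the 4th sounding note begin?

note 4 onset = 15/2b = 2459.016ms

1. 0.0ms @ 0 + 983.607ms (3)
2. 983.607ms @ 3 + 983.607ms (3)
3. 1967.213ms @ 6 + 491.803ms (3/2)
4. 2459.016ms @ 15/2 + 491.803ms (3/2)
5. 2950.82ms @ 9 + 983.607ms (3)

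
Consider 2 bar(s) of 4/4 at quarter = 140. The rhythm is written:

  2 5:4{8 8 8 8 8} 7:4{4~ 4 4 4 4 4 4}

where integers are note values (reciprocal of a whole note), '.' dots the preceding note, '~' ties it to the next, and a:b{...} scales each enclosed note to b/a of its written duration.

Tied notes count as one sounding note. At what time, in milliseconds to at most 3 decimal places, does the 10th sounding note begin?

1. 0.0ms @ 0 + 857.143ms (2)
2. 857.143ms @ 2 + 171.429ms (2/5)
3. 1028.571ms @ 12/5 + 171.429ms (2/5)
4. 1200.0ms @ 14/5 + 171.429ms (2/5)
5. 1371.429ms @ 16/5 + 171.429ms (2/5)
6. 1542.857ms @ 18/5 + 171.429ms (2/5)
7. 1714.286ms @ 4 + 489.796ms (8/7)
8. 2204.082ms @ 36/7 + 244.898ms (4/7)
9. 2448.98ms @ 40/7 + 244.898ms (4/7)
10. 2693.878ms @ 44/7 + 244.898ms (4/7)
11. 2938.776ms @ 48/7 + 244.898ms (4/7)
12. 3183.673ms @ 52/7 + 244.898ms (4/7)

note 10 onset = 44/7b = 2693.878ms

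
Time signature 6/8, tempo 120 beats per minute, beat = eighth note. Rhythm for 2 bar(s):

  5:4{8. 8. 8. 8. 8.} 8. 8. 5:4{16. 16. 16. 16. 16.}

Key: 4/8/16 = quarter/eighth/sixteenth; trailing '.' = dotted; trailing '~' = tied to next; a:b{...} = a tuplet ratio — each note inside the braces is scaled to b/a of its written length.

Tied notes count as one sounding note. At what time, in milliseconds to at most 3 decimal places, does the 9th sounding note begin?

1. 0.0ms @ 0 + 600.0ms (6/5)
2. 600.0ms @ 6/5 + 600.0ms (6/5)
3. 1200.0ms @ 12/5 + 600.0ms (6/5)
4. 1800.0ms @ 18/5 + 600.0ms (6/5)
5. 2400.0ms @ 24/5 + 600.0ms (6/5)
6. 3000.0ms @ 6 + 750.0ms (3/2)
7. 3750.0ms @ 15/2 + 750.0ms (3/2)
8. 4500.0ms @ 9 + 300.0ms (3/5)
9. 4800.0ms @ 48/5 + 300.0ms (3/5)
10. 5100.0ms @ 51/5 + 300.0ms (3/5)
11. 5400.0ms @ 54/5 + 300.0ms (3/5)
12. 5700.0ms @ 57/5 + 300.0ms (3/5)

note 9 onset = 48/5b = 4800.0ms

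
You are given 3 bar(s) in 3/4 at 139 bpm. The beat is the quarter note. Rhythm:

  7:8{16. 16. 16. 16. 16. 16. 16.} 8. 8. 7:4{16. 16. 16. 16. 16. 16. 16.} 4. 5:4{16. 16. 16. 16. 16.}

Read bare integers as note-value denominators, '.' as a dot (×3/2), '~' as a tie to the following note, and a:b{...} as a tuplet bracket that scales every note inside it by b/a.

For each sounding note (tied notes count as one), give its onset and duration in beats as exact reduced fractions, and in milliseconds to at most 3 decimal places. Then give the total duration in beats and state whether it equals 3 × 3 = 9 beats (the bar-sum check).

1) 0.0ms=0b +184.995ms=3/7b
2) 184.995ms=3/7b +184.995ms=3/7b
3) 369.99ms=6/7b +184.995ms=3/7b
4) 554.985ms=9/7b +184.995ms=3/7b
5) 739.979ms=12/7b +184.995ms=3/7b
6) 924.974ms=15/7b +184.995ms=3/7b
7) 1109.969ms=18/7b +184.995ms=3/7b
8) 1294.964ms=3b +323.741ms=3/4b
9) 1618.705ms=15/4b +323.741ms=3/4b
10) 1942.446ms=9/2b +92.497ms=3/14b
11) 2034.943ms=33/7b +92.497ms=3/14b
12) 2127.441ms=69/14b +92.497ms=3/14b
13) 2219.938ms=36/7b +92.497ms=3/14b
14) 2312.436ms=75/14b +92.497ms=3/14b
15) 2404.933ms=39/7b +92.497ms=3/14b
16) 2497.431ms=81/14b +92.497ms=3/14b
17) 2589.928ms=6b +647.482ms=3/2b
18) 3237.41ms=15/2b +129.496ms=3/10b
19) 3366.906ms=39/5b +129.496ms=3/10b
20) 3496.403ms=81/10b +129.496ms=3/10b
21) 3625.899ms=42/5b +129.496ms=3/10b
22) 3755.396ms=87/10b +129.496ms=3/10b
Σ=9b of 9 (139bpm 3/4) — PASS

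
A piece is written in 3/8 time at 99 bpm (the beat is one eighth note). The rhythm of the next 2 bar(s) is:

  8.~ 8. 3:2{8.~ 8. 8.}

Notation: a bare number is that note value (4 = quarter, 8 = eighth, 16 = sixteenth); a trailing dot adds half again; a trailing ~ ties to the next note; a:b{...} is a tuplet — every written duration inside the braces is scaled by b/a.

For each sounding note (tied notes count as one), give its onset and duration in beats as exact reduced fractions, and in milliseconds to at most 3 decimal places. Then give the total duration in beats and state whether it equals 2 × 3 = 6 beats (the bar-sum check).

1) 0.0ms=0b +1818.182ms=3b
2) 1818.182ms=3b +1212.121ms=2b
3) 3030.303ms=5b +606.061ms=1b
Σ=6b of 6 (99bpm 3/8) — PASS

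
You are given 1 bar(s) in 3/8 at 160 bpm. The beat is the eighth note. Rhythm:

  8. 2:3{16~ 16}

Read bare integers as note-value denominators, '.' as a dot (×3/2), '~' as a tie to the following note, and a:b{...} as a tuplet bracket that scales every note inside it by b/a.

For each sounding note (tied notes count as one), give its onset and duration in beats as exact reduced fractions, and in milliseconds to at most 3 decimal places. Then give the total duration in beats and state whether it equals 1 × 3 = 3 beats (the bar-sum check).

1) 0.0ms=0b +562.5ms=3/2b
2) 562.5ms=3/2b +562.5ms=3/2b
Σ=3b of 3 (160bpm 3/8) — PASS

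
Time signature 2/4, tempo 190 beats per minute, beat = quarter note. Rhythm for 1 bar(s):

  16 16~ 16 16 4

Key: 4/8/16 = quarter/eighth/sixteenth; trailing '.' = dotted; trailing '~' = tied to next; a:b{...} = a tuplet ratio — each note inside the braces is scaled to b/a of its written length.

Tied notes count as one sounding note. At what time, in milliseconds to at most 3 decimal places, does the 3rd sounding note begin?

1. 0.0ms @ 0 + 78.947ms (1/4)
2. 78.947ms @ 1/4 + 157.895ms (1/2)
3. 236.842ms @ 3/4 + 78.947ms (1/4)
4. 315.789ms @ 1 + 315.789ms (1)

note 3 onset = 3/4b = 236.842ms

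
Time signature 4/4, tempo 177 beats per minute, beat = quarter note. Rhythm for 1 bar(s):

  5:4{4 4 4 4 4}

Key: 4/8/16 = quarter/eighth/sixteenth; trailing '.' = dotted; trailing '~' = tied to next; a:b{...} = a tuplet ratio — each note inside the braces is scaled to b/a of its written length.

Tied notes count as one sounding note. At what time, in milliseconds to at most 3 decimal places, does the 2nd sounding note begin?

1. 0.0ms @ 0 + 271.186ms (4/5)
2. 271.186ms @ 4/5 + 271.186ms (4/5)
3. 542.373ms @ 8/5 + 271.186ms (4/5)
4. 813.559ms @ 12/5 + 271.186ms (4/5)
5. 1084.746ms @ 16/5 + 271.186ms (4/5)

note 2 onset = 4/5b = 271.186ms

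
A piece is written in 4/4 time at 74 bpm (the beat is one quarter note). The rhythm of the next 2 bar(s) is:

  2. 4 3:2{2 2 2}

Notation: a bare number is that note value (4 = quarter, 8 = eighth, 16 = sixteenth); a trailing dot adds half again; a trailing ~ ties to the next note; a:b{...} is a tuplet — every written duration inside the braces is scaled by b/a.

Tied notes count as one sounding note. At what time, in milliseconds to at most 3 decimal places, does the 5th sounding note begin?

note 5 onset = 20/3b = 5405.405ms

1. 0.0ms @ 0 + 2432.432ms (3)
2. 2432.432ms @ 3 + 810.811ms (1)
3. 3243.243ms @ 4 + 1081.081ms (4/3)
4. 4324.324ms @ 16/3 + 1081.081ms (4/3)
5. 5405.405ms @ 20/3 + 1081.081ms (4/3)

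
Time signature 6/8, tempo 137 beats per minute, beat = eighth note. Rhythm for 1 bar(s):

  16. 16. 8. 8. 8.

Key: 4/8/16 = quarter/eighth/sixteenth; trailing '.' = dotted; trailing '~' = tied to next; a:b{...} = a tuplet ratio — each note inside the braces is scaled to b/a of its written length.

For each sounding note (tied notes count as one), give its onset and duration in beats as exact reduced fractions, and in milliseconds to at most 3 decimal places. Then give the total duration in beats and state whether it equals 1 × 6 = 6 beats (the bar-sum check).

1) 0.0ms=0b +328.467ms=3/4b
2) 328.467ms=3/4b +328.467ms=3/4b
3) 656.934ms=3/2b +656.934ms=3/2b
4) 1313.869ms=3b +656.934ms=3/2b
5) 1970.803ms=9/2b +656.934ms=3/2b
Σ=6b of 6 (137bpm 6/8) — PASS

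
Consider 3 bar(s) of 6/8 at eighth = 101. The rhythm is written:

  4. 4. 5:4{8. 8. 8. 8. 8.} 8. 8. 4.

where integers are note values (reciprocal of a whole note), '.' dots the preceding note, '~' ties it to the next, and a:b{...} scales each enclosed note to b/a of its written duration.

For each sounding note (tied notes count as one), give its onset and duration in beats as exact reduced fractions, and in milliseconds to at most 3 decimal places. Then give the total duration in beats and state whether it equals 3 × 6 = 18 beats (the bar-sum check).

1) 0.0ms=0b +1782.178ms=3b
2) 1782.178ms=3b +1782.178ms=3b
3) 3564.356ms=6b +712.871ms=6/5b
4) 4277.228ms=36/5b +712.871ms=6/5b
5) 4990.099ms=42/5b +712.871ms=6/5b
6) 5702.97ms=48/5b +712.871ms=6/5b
7) 6415.842ms=54/5b +712.871ms=6/5b
8) 7128.713ms=12b +891.089ms=3/2b
9) 8019.802ms=27/2b +891.089ms=3/2b
10) 8910.891ms=15b +1782.178ms=3b
Σ=18b of 18 (101bpm 6/8) — PASS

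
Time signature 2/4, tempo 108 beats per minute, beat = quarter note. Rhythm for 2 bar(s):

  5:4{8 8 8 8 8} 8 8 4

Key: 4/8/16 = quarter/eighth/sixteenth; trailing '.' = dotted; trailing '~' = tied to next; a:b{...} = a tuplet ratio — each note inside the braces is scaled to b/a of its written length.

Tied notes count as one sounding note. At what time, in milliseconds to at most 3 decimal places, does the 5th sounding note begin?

note 5 onset = 8/5b = 888.889ms

1. 0.0ms @ 0 + 222.222ms (2/5)
2. 222.222ms @ 2/5 + 222.222ms (2/5)
3. 444.444ms @ 4/5 + 222.222ms (2/5)
4. 666.667ms @ 6/5 + 222.222ms (2/5)
5. 888.889ms @ 8/5 + 222.222ms (2/5)
6. 1111.111ms @ 2 + 277.778ms (1/2)
7. 1388.889ms @ 5/2 + 277.778ms (1/2)
8. 1666.667ms @ 3 + 555.556ms (1)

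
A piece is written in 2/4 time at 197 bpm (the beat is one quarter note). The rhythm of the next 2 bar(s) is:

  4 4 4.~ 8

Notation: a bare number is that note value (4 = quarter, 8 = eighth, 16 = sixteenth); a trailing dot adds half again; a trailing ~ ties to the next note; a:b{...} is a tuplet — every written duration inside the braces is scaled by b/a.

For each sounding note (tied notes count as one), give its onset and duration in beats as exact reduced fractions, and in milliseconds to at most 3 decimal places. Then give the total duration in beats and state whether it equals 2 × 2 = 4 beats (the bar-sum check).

1) 0.0ms=0b +304.569ms=1b
2) 304.569ms=1b +304.569ms=1b
3) 609.137ms=2b +609.137ms=2b
Σ=4b of 4 (197bpm 2/4) — PASS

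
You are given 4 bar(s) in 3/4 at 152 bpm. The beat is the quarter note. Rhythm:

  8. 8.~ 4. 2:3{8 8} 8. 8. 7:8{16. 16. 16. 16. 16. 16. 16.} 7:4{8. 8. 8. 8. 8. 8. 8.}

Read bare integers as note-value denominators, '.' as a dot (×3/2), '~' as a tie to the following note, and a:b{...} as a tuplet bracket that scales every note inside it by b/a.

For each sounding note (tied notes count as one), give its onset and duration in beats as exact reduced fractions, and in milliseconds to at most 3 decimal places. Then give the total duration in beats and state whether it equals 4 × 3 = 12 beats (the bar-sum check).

1) 0.0ms=0b +296.053ms=3/4b
2) 296.053ms=3/4b +888.158ms=9/4b
3) 1184.211ms=3b +296.053ms=3/4b
4) 1480.263ms=15/4b +296.053ms=3/4b
5) 1776.316ms=9/2b +296.053ms=3/4b
6) 2072.368ms=21/4b +296.053ms=3/4b
7) 2368.421ms=6b +169.173ms=3/7b
8) 2537.594ms=45/7b +169.173ms=3/7b
9) 2706.767ms=48/7b +169.173ms=3/7b
10) 2875.94ms=51/7b +169.173ms=3/7b
11) 3045.113ms=54/7b +169.173ms=3/7b
12) 3214.286ms=57/7b +169.173ms=3/7b
13) 3383.459ms=60/7b +169.173ms=3/7b
14) 3552.632ms=9b +169.173ms=3/7b
15) 3721.805ms=66/7b +169.173ms=3/7b
16) 3890.977ms=69/7b +169.173ms=3/7b
17) 4060.15ms=72/7b +169.173ms=3/7b
18) 4229.323ms=75/7b +169.173ms=3/7b
19) 4398.496ms=78/7b +169.173ms=3/7b
20) 4567.669ms=81/7b +169.173ms=3/7b
Σ=12b of 12 (152bpm 3/4) — PASS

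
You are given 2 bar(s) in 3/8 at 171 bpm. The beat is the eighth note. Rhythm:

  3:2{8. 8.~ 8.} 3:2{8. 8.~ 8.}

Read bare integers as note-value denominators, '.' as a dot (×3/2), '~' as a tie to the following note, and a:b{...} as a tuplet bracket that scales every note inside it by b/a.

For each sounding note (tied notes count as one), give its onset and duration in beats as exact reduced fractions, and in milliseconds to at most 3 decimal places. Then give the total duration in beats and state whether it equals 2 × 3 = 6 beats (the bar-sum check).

1) 0.0ms=0b +350.877ms=1b
2) 350.877ms=1b +701.754ms=2b
3) 1052.632ms=3b +350.877ms=1b
4) 1403.509ms=4b +701.754ms=2b
Σ=6b of 6 (171bpm 3/8) — PASS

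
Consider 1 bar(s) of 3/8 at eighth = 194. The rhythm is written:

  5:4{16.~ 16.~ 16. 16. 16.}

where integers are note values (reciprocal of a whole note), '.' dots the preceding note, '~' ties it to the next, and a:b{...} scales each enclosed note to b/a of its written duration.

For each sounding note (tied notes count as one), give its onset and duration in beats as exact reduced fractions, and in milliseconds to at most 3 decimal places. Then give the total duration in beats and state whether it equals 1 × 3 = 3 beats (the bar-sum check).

1) 0.0ms=0b +556.701ms=9/5b
2) 556.701ms=9/5b +185.567ms=3/5b
3) 742.268ms=12/5b +185.567ms=3/5b
Σ=3b of 3 (194bpm 3/8) — PASS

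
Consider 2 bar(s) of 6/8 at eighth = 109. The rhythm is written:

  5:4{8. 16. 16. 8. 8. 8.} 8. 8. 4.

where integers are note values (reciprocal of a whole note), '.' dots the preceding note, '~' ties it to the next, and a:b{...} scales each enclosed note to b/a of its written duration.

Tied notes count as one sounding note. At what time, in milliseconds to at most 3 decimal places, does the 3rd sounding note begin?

1. 0.0ms @ 0 + 660.55ms (6/5)
2. 660.55ms @ 6/5 + 330.275ms (3/5)
3. 990.826ms @ 9/5 + 330.275ms (3/5)
4. 1321.101ms @ 12/5 + 660.55ms (6/5)
5. 1981.651ms @ 18/5 + 660.55ms (6/5)
6. 2642.202ms @ 24/5 + 660.55ms (6/5)
7. 3302.752ms @ 6 + 825.688ms (3/2)
8. 4128.44ms @ 15/2 + 825.688ms (3/2)
9. 4954.128ms @ 9 + 1651.376ms (3)

note 3 onset = 9/5b = 990.826ms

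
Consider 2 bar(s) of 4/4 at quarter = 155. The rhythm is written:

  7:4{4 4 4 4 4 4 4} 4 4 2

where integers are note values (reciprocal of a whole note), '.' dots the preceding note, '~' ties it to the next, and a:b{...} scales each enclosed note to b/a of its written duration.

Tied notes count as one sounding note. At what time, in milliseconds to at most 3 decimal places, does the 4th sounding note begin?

1. 0.0ms @ 0 + 221.198ms (4/7)
2. 221.198ms @ 4/7 + 221.198ms (4/7)
3. 442.396ms @ 8/7 + 221.198ms (4/7)
4. 663.594ms @ 12/7 + 221.198ms (4/7)
5. 884.793ms @ 16/7 + 221.198ms (4/7)
6. 1105.991ms @ 20/7 + 221.198ms (4/7)
7. 1327.189ms @ 24/7 + 221.198ms (4/7)
8. 1548.387ms @ 4 + 387.097ms (1)
9. 1935.484ms @ 5 + 387.097ms (1)
10. 2322.581ms @ 6 + 774.194ms (2)

note 4 onset = 12/7b = 663.594ms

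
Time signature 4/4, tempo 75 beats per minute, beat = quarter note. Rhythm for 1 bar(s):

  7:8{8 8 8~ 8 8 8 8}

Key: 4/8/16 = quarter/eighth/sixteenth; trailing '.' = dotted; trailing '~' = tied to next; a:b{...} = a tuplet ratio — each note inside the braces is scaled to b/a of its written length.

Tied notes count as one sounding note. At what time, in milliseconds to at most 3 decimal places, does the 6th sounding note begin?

note 6 onset = 24/7b = 2742.857ms

1. 0.0ms @ 0 + 457.143ms (4/7)
2. 457.143ms @ 4/7 + 457.143ms (4/7)
3. 914.286ms @ 8/7 + 914.286ms (8/7)
4. 1828.571ms @ 16/7 + 457.143ms (4/7)
5. 2285.714ms @ 20/7 + 457.143ms (4/7)
6. 2742.857ms @ 24/7 + 457.143ms (4/7)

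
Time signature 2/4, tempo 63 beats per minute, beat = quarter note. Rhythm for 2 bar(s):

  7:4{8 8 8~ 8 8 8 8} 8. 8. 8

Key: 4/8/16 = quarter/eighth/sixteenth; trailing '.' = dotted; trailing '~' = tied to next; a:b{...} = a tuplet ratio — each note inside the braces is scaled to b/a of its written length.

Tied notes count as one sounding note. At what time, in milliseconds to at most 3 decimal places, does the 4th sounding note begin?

note 4 onset = 8/7b = 1088.435ms

1. 0.0ms @ 0 + 272.109ms (2/7)
2. 272.109ms @ 2/7 + 272.109ms (2/7)
3. 544.218ms @ 4/7 + 544.218ms (4/7)
4. 1088.435ms @ 8/7 + 272.109ms (2/7)
5. 1360.544ms @ 10/7 + 272.109ms (2/7)
6. 1632.653ms @ 12/7 + 272.109ms (2/7)
7. 1904.762ms @ 2 + 714.286ms (3/4)
8. 2619.048ms @ 11/4 + 714.286ms (3/4)
9. 3333.333ms @ 7/2 + 476.19ms (1/2)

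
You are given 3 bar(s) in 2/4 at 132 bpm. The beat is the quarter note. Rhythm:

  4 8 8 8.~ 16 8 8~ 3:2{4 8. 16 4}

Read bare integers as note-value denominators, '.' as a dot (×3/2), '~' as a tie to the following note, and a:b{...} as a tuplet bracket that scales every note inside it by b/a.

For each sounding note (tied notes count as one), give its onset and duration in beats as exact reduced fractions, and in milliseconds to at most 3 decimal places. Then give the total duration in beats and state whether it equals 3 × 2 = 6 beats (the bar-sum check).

1) 0.0ms=0b +454.545ms=1b
2) 454.545ms=1b +227.273ms=1/2b
3) 681.818ms=3/2b +227.273ms=1/2b
4) 909.091ms=2b +454.545ms=1b
5) 1363.636ms=3b +227.273ms=1/2b
6) 1590.909ms=7/2b +530.303ms=7/6b
7) 2121.212ms=14/3b +227.273ms=1/2b
8) 2348.485ms=31/6b +75.758ms=1/6b
9) 2424.242ms=16/3b +303.03ms=2/3b
Σ=6b of 6 (132bpm 2/4) — PASS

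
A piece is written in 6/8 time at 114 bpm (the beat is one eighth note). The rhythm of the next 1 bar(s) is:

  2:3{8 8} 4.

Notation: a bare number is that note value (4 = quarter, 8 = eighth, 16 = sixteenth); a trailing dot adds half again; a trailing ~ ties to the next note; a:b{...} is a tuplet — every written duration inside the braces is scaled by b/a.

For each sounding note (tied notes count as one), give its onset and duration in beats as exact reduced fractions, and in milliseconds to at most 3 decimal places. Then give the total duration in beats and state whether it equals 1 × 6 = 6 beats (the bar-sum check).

1) 0.0ms=0b +789.474ms=3/2b
2) 789.474ms=3/2b +789.474ms=3/2b
3) 1578.947ms=3b +1578.947ms=3b
Σ=6b of 6 (114bpm 6/8) — PASS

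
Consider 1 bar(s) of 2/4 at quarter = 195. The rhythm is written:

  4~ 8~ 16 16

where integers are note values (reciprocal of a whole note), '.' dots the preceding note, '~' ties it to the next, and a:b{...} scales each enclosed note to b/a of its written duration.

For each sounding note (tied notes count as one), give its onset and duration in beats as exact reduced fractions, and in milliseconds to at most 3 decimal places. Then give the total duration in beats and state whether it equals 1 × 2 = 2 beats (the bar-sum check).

1) 0.0ms=0b +538.462ms=7/4b
2) 538.462ms=7/4b +76.923ms=1/4b
Σ=2b of 2 (195bpm 2/4) — PASS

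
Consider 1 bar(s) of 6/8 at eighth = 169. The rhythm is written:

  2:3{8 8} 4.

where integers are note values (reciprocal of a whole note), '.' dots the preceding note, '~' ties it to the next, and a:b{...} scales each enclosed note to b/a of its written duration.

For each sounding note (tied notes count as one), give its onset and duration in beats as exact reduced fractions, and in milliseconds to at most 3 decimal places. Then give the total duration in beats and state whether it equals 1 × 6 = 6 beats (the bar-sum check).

1) 0.0ms=0b +532.544ms=3/2b
2) 532.544ms=3/2b +532.544ms=3/2b
3) 1065.089ms=3b +1065.089ms=3b
Σ=6b of 6 (169bpm 6/8) — PASS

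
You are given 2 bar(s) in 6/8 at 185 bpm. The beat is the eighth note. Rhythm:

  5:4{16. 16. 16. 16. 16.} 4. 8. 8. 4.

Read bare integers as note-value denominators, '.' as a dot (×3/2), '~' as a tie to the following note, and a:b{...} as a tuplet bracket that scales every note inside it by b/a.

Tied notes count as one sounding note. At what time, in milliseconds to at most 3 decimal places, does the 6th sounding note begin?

note 6 onset = 3b = 972.973ms

1. 0.0ms @ 0 + 194.595ms (3/5)
2. 194.595ms @ 3/5 + 194.595ms (3/5)
3. 389.189ms @ 6/5 + 194.595ms (3/5)
4. 583.784ms @ 9/5 + 194.595ms (3/5)
5. 778.378ms @ 12/5 + 194.595ms (3/5)
6. 972.973ms @ 3 + 972.973ms (3)
7. 1945.946ms @ 6 + 486.486ms (3/2)
8. 2432.432ms @ 15/2 + 486.486ms (3/2)
9. 2918.919ms @ 9 + 972.973ms (3)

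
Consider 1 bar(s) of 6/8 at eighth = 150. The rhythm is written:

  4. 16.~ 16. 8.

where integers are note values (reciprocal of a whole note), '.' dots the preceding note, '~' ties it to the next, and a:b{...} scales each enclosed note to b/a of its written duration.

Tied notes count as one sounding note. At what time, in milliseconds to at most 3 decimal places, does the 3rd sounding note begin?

1. 0.0ms @ 0 + 1200.0ms (3)
2. 1200.0ms @ 3 + 600.0ms (3/2)
3. 1800.0ms @ 9/2 + 600.0ms (3/2)

note 3 onset = 9/2b = 1800.0ms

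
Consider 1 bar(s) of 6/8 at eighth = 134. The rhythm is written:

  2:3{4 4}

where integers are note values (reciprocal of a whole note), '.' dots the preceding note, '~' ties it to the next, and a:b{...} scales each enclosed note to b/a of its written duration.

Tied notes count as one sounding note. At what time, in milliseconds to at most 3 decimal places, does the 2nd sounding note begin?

note 2 onset = 3b = 1343.284ms

1. 0.0ms @ 0 + 1343.284ms (3)
2. 1343.284ms @ 3 + 1343.284ms (3)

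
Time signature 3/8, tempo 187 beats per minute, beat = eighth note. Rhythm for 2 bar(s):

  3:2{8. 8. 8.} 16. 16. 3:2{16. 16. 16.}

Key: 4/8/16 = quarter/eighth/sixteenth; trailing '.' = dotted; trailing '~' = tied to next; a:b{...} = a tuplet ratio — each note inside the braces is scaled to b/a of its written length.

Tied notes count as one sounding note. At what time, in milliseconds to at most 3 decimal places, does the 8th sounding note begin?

note 8 onset = 11/2b = 1764.706ms

1. 0.0ms @ 0 + 320.856ms (1)
2. 320.856ms @ 1 + 320.856ms (1)
3. 641.711ms @ 2 + 320.856ms (1)
4. 962.567ms @ 3 + 240.642ms (3/4)
5. 1203.209ms @ 15/4 + 240.642ms (3/4)
6. 1443.85ms @ 9/2 + 160.428ms (1/2)
7. 1604.278ms @ 5 + 160.428ms (1/2)
8. 1764.706ms @ 11/2 + 160.428ms (1/2)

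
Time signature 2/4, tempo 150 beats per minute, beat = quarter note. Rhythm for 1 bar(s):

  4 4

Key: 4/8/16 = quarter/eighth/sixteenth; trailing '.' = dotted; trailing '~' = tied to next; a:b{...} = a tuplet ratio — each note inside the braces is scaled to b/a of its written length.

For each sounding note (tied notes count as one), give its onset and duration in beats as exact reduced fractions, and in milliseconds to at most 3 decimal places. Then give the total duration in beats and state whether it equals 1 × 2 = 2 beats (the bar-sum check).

1) 0.0ms=0b +400.0ms=1b
2) 400.0ms=1b +400.0ms=1b
Σ=2b of 2 (150bpm 2/4) — PASS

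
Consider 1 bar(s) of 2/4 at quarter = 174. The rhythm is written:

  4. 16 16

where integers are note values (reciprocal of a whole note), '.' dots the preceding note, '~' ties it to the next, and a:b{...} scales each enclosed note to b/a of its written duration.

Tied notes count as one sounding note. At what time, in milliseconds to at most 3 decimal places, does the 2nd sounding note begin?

1. 0.0ms @ 0 + 517.241ms (3/2)
2. 517.241ms @ 3/2 + 86.207ms (1/4)
3. 603.448ms @ 7/4 + 86.207ms (1/4)

note 2 onset = 3/2b = 517.241ms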